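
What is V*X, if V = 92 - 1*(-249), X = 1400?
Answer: 477400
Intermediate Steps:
V = 341 (V = 92 + 249 = 341)
V*X = 341*1400 = 477400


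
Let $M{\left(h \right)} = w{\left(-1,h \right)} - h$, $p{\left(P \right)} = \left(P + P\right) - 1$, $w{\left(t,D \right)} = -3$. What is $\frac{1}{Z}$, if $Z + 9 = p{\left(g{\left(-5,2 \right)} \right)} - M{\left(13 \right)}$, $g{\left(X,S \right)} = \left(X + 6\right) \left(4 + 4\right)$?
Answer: $\frac{1}{22} \approx 0.045455$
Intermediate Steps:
$g{\left(X,S \right)} = 48 + 8 X$ ($g{\left(X,S \right)} = \left(6 + X\right) 8 = 48 + 8 X$)
$p{\left(P \right)} = -1 + 2 P$ ($p{\left(P \right)} = 2 P - 1 = -1 + 2 P$)
$M{\left(h \right)} = -3 - h$
$Z = 22$ ($Z = -9 - \left(-2 - 13 - 2 \left(48 + 8 \left(-5\right)\right)\right) = -9 - \left(-15 - 2 \left(48 - 40\right)\right) = -9 + \left(\left(-1 + 2 \cdot 8\right) - -16\right) = -9 + \left(\left(-1 + 16\right) + 16\right) = -9 + \left(15 + 16\right) = -9 + 31 = 22$)
$\frac{1}{Z} = \frac{1}{22}$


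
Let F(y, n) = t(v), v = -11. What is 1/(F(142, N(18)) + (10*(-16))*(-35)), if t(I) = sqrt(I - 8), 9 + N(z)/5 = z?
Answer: 5600/31360019 - I*sqrt(19)/31360019 ≈ 0.00017857 - 1.39e-7*I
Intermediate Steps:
N(z) = -45 + 5*z
t(I) = sqrt(-8 + I)
F(y, n) = I*sqrt(19) (F(y, n) = sqrt(-8 - 11) = sqrt(-19) = I*sqrt(19))
1/(F(142, N(18)) + (10*(-16))*(-35)) = 1/(I*sqrt(19) + (10*(-16))*(-35)) = 1/(I*sqrt(19) - 160*(-35)) = 1/(I*sqrt(19) + 5600) = 1/(5600 + I*sqrt(19))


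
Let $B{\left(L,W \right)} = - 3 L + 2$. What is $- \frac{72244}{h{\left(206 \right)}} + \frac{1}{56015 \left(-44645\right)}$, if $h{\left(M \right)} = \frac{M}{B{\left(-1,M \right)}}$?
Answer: $- \frac{451667623201853}{257581336525} \approx -1753.5$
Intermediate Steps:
$B{\left(L,W \right)} = 2 - 3 L$
$h{\left(M \right)} = \frac{M}{5}$ ($h{\left(M \right)} = \frac{M}{2 - -3} = \frac{M}{2 + 3} = \frac{M}{5}$)
$- \frac{72244}{h{\left(206 \right)}} + \frac{1}{56015 \left(-44645\right)} = - \frac{72244}{\frac{1}{5} \cdot 206} + \frac{1}{56015 \left(-44645\right)} = - \frac{72244}{\frac{206}{5}} + \frac{1}{56015} \left(- \frac{1}{44645}\right) = \left(-72244\right) \frac{5}{206} - \frac{1}{2500789675} = - \frac{180610}{103} - \frac{1}{2500789675} = - \frac{451667623201853}{257581336525}$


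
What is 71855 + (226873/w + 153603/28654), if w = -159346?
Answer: 82025185027879/1141475071 ≈ 71859.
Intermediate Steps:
71855 + (226873/w + 153603/28654) = 71855 + (226873/(-159346) + 153603/28654) = 71855 + (226873*(-1/159346) + 153603*(1/28654)) = 71855 + (-226873/159346 + 153603/28654) = 71855 + 4493801174/1141475071 = 82025185027879/1141475071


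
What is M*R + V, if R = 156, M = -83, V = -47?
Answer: -12995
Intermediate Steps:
M*R + V = -83*156 - 47 = -12948 - 47 = -12995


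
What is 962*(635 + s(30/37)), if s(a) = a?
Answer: 611650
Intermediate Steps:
962*(635 + s(30/37)) = 962*(635 + 30/37) = 962*(23525/37) = 611650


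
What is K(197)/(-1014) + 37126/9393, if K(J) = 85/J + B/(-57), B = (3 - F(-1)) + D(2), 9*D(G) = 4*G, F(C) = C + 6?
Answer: 1268030156543/320851898874 ≈ 3.9521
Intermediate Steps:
F(C) = 6 + C
D(G) = 4*G/9 (D(G) = (4*G)/9 = 4*G/9)
B = -10/9 (B = (3 - (6 - 1)) + (4/9)*2 = (3 - 1*5) + 8/9 = (3 - 5) + 8/9 = -2 + 8/9 = -10/9 ≈ -1.1111)
K(J) = 10/513 + 85/J (K(J) = 85/J - 10/9/(-57) = 85/J - 10/9*(-1/57) = 85/J + 10/513 = 10/513 + 85/J)
K(197)/(-1014) + 37126/9393 = (10/513 + 85/197)/(-1014) + 37126/9393 = (10/513 + 85*(1/197))*(-1/1014) + 37126*(1/9393) = (10/513 + 85/197)*(-1/1014) + 37126/9393 = (45575/101061)*(-1/1014) + 37126/9393 = -45575/102475854 + 37126/9393 = 1268030156543/320851898874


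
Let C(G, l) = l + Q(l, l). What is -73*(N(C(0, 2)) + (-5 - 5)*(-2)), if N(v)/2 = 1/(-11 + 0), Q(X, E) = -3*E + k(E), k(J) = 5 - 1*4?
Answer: -15914/11 ≈ -1446.7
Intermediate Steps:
k(J) = 1 (k(J) = 5 - 4 = 1)
Q(X, E) = 1 - 3*E (Q(X, E) = -3*E + 1 = 1 - 3*E)
C(G, l) = 1 - 2*l (C(G, l) = l + (1 - 3*l) = 1 - 2*l)
N(v) = -2/11 (N(v) = 2/(-11 + 0) = 2/(-11) = 2*(-1/11) = -2/11)
-73*(N(C(0, 2)) + (-5 - 5)*(-2)) = -73*(-2/11 + (-5 - 5)*(-2)) = -73*(-2/11 - 10*(-2)) = -73*(-2/11 + 20) = -73*218/11 = -15914/11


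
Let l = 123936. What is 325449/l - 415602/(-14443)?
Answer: 1703288163/54242656 ≈ 31.401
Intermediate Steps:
325449/l - 415602/(-14443) = 325449/123936 - 415602/(-14443) = 325449*(1/123936) - 415602*(-1/14443) = 108483/41312 + 37782/1313 = 1703288163/54242656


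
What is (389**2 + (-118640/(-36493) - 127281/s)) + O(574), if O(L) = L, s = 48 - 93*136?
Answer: 3326154909073/21895800 ≈ 1.5191e+5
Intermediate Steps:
s = -12600 (s = 48 - 12648 = -12600)
(389**2 + (-118640/(-36493) - 127281/s)) + O(574) = (389**2 + (-118640/(-36493) - 127281/(-12600))) + 574 = (151321 + (-118640*(-1/36493) - 127281*(-1/12600))) + 574 = (151321 + (118640/36493 + 6061/600)) + 574 = (151321 + 292368073/21895800) + 574 = 3313586719873/21895800 + 574 = 3326154909073/21895800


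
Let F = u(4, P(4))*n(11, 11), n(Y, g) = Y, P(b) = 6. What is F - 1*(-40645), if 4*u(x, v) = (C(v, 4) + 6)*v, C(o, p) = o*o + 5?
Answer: 82841/2 ≈ 41421.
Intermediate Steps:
C(o, p) = 5 + o² (C(o, p) = o² + 5 = 5 + o²)
u(x, v) = v*(11 + v²)/4 (u(x, v) = (((5 + v²) + 6)*v)/4 = ((11 + v²)*v)/4 = (v*(11 + v²))/4 = v*(11 + v²)/4)
F = 1551/2 (F = ((¼)*6*(11 + 6²))*11 = ((¼)*6*(11 + 36))*11 = ((¼)*6*47)*11 = (141/2)*11 = 1551/2 ≈ 775.50)
F - 1*(-40645) = 1551/2 - 1*(-40645) = 1551/2 + 40645 = 82841/2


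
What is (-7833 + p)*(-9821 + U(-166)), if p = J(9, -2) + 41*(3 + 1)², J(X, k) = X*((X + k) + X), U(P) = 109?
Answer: 68304496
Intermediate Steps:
J(X, k) = X*(k + 2*X)
p = 800 (p = 9*(-2 + 2*9) + 41*(3 + 1)² = 9*(-2 + 18) + 41*4² = 9*16 + 41*16 = 144 + 656 = 800)
(-7833 + p)*(-9821 + U(-166)) = (-7833 + 800)*(-9821 + 109) = -7033*(-9712) = 68304496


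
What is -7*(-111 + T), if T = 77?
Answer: 238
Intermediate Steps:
-7*(-111 + T) = -7*(-111 + 77) = -7*(-34) = 238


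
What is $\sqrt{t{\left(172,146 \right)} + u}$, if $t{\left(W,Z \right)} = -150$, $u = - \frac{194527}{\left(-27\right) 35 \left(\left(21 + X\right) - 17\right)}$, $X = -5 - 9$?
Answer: $\frac{i \sqrt{67705134}}{630} \approx 13.061 i$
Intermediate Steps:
$X = -14$
$u = - \frac{194527}{9450}$ ($u = - \frac{194527}{\left(-27\right) 35 \left(\left(21 - 14\right) - 17\right)} = - \frac{194527}{\left(-945\right) \left(7 - 17\right)} = - \frac{194527}{\left(-945\right) \left(-10\right)} = - \frac{194527}{9450} \approx -20.585$)
$\sqrt{t{\left(172,146 \right)} + u} = \sqrt{-150 - \frac{194527}{9450}} = \sqrt{- \frac{1612027}{9450}} = \frac{i \sqrt{67705134}}{630}$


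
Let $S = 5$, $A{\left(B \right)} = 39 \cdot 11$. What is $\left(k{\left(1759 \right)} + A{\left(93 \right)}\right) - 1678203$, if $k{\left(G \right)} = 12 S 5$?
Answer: $-1677474$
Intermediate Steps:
$A{\left(B \right)} = 429$
$k{\left(G \right)} = 300$ ($k{\left(G \right)} = 12 \cdot 5 \cdot 5 = 60 \cdot 5 = 300$)
$\left(k{\left(1759 \right)} + A{\left(93 \right)}\right) - 1678203 = \left(300 + 429\right) - 1678203 = 729 - 1678203 = -1677474$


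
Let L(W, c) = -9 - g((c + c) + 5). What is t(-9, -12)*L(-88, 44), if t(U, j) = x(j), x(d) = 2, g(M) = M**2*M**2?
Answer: -149610420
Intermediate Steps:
g(M) = M**4
t(U, j) = 2
L(W, c) = -9 - (5 + 2*c)**4 (L(W, c) = -9 - ((c + c) + 5)**4 = -9 - (2*c + 5)**4 = -9 - (5 + 2*c)**4)
t(-9, -12)*L(-88, 44) = 2*(-9 - (5 + 2*44)**4) = 2*(-9 - (5 + 88)**4) = 2*(-9 - 1*93**4) = 2*(-9 - 1*74805201) = 2*(-9 - 74805201) = 2*(-74805210) = -149610420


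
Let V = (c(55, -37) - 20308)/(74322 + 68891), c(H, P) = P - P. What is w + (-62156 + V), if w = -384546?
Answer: -63973553834/143213 ≈ -4.4670e+5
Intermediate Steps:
c(H, P) = 0
V = -20308/143213 (V = (0 - 20308)/(74322 + 68891) = -20308/143213 ≈ -0.14180)
w + (-62156 + V) = -384546 + (-62156 - 20308/143213) = -384546 - 8901567536/143213 = -63973553834/143213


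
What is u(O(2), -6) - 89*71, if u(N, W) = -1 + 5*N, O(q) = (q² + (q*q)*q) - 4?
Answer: -6280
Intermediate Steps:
O(q) = -4 + q² + q³ (O(q) = (q² + q²*q) - 4 = (q² + q³) - 4 = -4 + q² + q³)
u(O(2), -6) - 89*71 = (-1 + 5*(-4 + 2² + 2³)) - 89*71 = (-1 + 5*(-4 + 4 + 8)) - 6319 = (-1 + 5*8) - 6319 = (-1 + 40) - 6319 = 39 - 6319 = -6280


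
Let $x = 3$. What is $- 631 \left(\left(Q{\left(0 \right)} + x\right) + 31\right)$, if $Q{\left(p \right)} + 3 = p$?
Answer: $-19561$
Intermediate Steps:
$Q{\left(p \right)} = -3 + p$
$- 631 \left(\left(Q{\left(0 \right)} + x\right) + 31\right) = - 631 \left(\left(\left(-3 + 0\right) + 3\right) + 31\right) = - 631 \left(\left(-3 + 3\right) + 31\right) = - 631 \left(0 + 31\right) = \left(-631\right) 31 = -19561$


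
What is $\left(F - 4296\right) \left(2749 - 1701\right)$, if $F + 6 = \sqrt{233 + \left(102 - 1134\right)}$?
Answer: $-4508496 + 1048 i \sqrt{799} \approx -4.5085 \cdot 10^{6} + 29623.0 i$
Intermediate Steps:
$F = -6 + i \sqrt{799}$ ($F = -6 + \sqrt{233 + \left(102 - 1134\right)} = -6 + \sqrt{233 - 1032} = -6 + \sqrt{-799} = -6 + i \sqrt{799} \approx -6.0 + 28.267 i$)
$\left(F - 4296\right) \left(2749 - 1701\right) = \left(\left(-6 + i \sqrt{799}\right) - 4296\right) \left(2749 - 1701\right) = \left(-4302 + i \sqrt{799}\right) \left(2749 - 1701\right) = \left(-4302 + i \sqrt{799}\right) 1048 = -4508496 + 1048 i \sqrt{799}$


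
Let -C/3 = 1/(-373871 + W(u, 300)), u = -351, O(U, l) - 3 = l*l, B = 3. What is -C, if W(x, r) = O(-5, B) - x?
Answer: -3/373508 ≈ -8.0320e-6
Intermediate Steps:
O(U, l) = 3 + l² (O(U, l) = 3 + l*l = 3 + l²)
W(x, r) = 12 - x (W(x, r) = (3 + 3²) - x = (3 + 9) - x = 12 - x)
C = 3/373508 (C = -3/(-373871 + (12 - 1*(-351))) = -3/(-373871 + (12 + 351)) = -3/(-373871 + 363) = -3/(-373508) = -3*(-1/373508) = 3/373508 ≈ 8.0320e-6)
-C = -1*3/373508 = -3/373508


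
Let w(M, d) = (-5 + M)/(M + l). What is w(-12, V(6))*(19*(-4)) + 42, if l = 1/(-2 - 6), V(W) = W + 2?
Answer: -6262/97 ≈ -64.557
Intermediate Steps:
V(W) = 2 + W
l = -⅛ (l = 1/(-8) = -⅛ ≈ -0.12500)
w(M, d) = (-5 + M)/(-⅛ + M) (w(M, d) = (-5 + M)/(M - ⅛) = (-5 + M)/(-⅛ + M))
w(-12, V(6))*(19*(-4)) + 42 = (8*(-5 - 12)/(-1 + 8*(-12)))*(19*(-4)) + 42 = (8*(-17)/(-1 - 96))*(-76) + 42 = (8*(-17)/(-97))*(-76) + 42 = (8*(-1/97)*(-17))*(-76) + 42 = (136/97)*(-76) + 42 = -10336/97 + 42 = -6262/97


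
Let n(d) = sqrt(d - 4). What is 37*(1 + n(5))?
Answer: 74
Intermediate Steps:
n(d) = sqrt(-4 + d)
37*(1 + n(5)) = 37*(1 + sqrt(-4 + 5)) = 37*(1 + sqrt(1)) = 37*(1 + 1) = 37*2 = 74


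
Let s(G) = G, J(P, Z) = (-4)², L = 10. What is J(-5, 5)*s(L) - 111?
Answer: 49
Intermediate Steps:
J(P, Z) = 16
J(-5, 5)*s(L) - 111 = 16*10 - 111 = 160 - 111 = 49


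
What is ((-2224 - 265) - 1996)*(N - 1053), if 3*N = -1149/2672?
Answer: 12620785515/2672 ≈ 4.7233e+6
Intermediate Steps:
N = -383/2672 (N = (-1149/2672)/3 = (-1149*1/2672)/3 = (1/3)*(-1149/2672) = -383/2672 ≈ -0.14334)
((-2224 - 265) - 1996)*(N - 1053) = ((-2224 - 265) - 1996)*(-383/2672 - 1053) = (-2489 - 1996)*(-2813999/2672) = -4485*(-2813999/2672) = 12620785515/2672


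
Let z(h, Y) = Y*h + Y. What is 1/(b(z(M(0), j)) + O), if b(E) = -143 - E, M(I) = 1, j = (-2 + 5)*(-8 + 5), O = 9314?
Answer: 1/9189 ≈ 0.00010883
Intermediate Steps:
j = -9 (j = 3*(-3) = -9)
z(h, Y) = Y + Y*h
1/(b(z(M(0), j)) + O) = 1/((-143 - (-9)*(1 + 1)) + 9314) = 1/((-143 - (-9)*2) + 9314) = 1/((-143 - 1*(-18)) + 9314) = 1/((-143 + 18) + 9314) = 1/(-125 + 9314) = 1/9189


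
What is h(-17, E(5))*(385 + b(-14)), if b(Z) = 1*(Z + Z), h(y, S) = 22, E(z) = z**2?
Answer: 7854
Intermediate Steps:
b(Z) = 2*Z (b(Z) = 1*(2*Z) = 2*Z)
h(-17, E(5))*(385 + b(-14)) = 22*(385 + 2*(-14)) = 22*(385 - 28) = 22*357 = 7854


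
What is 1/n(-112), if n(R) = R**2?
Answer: 1/12544 ≈ 7.9719e-5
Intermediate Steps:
1/n(-112) = 1/((-112)**2) = 1/12544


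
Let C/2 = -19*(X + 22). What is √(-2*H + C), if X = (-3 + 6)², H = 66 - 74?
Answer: I*√1162 ≈ 34.088*I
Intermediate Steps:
H = -8
X = 9 (X = 3² = 9)
C = -1178 (C = 2*(-19*(9 + 22)) = 2*(-19*31) = 2*(-589) = -1178)
√(-2*H + C) = √(-2*(-8) - 1178) = √(16 - 1178) = √(-1162) = I*√1162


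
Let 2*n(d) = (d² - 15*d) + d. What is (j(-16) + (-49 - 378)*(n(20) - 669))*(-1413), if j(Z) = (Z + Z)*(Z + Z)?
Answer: -368887671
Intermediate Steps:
j(Z) = 4*Z² (j(Z) = (2*Z)*(2*Z) = 4*Z²)
n(d) = d²/2 - 7*d (n(d) = ((d² - 15*d) + d)/2 = (d² - 14*d)/2 = d²/2 - 7*d)
(j(-16) + (-49 - 378)*(n(20) - 669))*(-1413) = (4*(-16)² + (-49 - 378)*((½)*20*(-14 + 20) - 669))*(-1413) = (4*256 - 427*((½)*20*6 - 669))*(-1413) = (1024 - 427*(60 - 669))*(-1413) = (1024 - 427*(-609))*(-1413) = (1024 + 260043)*(-1413) = 261067*(-1413) = -368887671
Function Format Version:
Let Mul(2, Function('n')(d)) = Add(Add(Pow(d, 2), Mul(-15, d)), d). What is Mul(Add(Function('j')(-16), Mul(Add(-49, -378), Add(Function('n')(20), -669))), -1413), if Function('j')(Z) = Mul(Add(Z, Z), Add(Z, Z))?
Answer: -368887671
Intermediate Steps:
Function('j')(Z) = Mul(4, Pow(Z, 2)) (Function('j')(Z) = Mul(Mul(2, Z), Mul(2, Z)) = Mul(4, Pow(Z, 2)))
Function('n')(d) = Add(Mul(Rational(1, 2), Pow(d, 2)), Mul(-7, d)) (Function('n')(d) = Mul(Rational(1, 2), Add(Add(Pow(d, 2), Mul(-15, d)), d)) = Mul(Rational(1, 2), Add(Pow(d, 2), Mul(-14, d))) = Add(Mul(Rational(1, 2), Pow(d, 2)), Mul(-7, d)))
Mul(Add(Function('j')(-16), Mul(Add(-49, -378), Add(Function('n')(20), -669))), -1413) = Mul(Add(Mul(4, Pow(-16, 2)), Mul(Add(-49, -378), Add(Mul(Rational(1, 2), 20, Add(-14, 20)), -669))), -1413) = Mul(Add(Mul(4, 256), Mul(-427, Add(Mul(Rational(1, 2), 20, 6), -669))), -1413) = Mul(Add(1024, Mul(-427, Add(60, -669))), -1413) = Mul(Add(1024, Mul(-427, -609)), -1413) = Mul(Add(1024, 260043), -1413) = Mul(261067, -1413) = -368887671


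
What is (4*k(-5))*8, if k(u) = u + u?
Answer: -320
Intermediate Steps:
k(u) = 2*u
(4*k(-5))*8 = (4*(2*(-5)))*8 = (4*(-10))*8 = -40*8 = -320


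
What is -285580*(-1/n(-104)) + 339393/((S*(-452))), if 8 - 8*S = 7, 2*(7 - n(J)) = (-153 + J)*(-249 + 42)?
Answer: -7233154898/1201981 ≈ -6017.7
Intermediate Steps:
n(J) = -31657/2 + 207*J/2 (n(J) = 7 - (-153 + J)*(-249 + 42)/2 = 7 - (-153 + J)*(-207)/2 = 7 - (31671 - 207*J)/2 = 7 + (-31671/2 + 207*J/2) = -31657/2 + 207*J/2)
S = 1/8 (S = 1 - 1/8*7 = 1 - 7/8 = 1/8 ≈ 0.12500)
-285580*(-1/n(-104)) + 339393/((S*(-452))) = -285580*(-1/(-31657/2 + (207/2)*(-104))) + 339393/(((1/8)*(-452))) = -285580*(-1/(-31657/2 - 10764)) + 339393/(-113/2) = -285580/((-1*(-53185/2))) + 339393*(-2/113) = -285580/53185/2 - 678786/113 = -285580*2/53185 - 678786/113 = -114232/10637 - 678786/113 = -7233154898/1201981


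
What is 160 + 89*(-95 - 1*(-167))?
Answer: 6568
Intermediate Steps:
160 + 89*(-95 - 1*(-167)) = 160 + 89*(-95 + 167) = 160 + 89*72 = 160 + 6408 = 6568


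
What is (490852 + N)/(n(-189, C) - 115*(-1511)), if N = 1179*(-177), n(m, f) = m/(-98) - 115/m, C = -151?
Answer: 15237126/9383447 ≈ 1.6238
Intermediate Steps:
n(m, f) = -115/m - m/98 (n(m, f) = m*(-1/98) - 115/m = -m/98 - 115/m = -115/m - m/98)
N = -208683
(490852 + N)/(n(-189, C) - 115*(-1511)) = (490852 - 208683)/((-115/(-189) - 1/98*(-189)) - 115*(-1511)) = 282169/((-115*(-1/189) + 27/14) + 173765) = 282169/((115/189 + 27/14) + 173765) = 282169/(137/54 + 173765) = 282169/(9383447/54) = 282169*(54/9383447) = 15237126/9383447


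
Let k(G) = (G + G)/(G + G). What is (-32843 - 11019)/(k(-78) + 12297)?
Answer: -1687/473 ≈ -3.5666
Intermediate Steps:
k(G) = 1 (k(G) = (2*G)/((2*G)) = (2*G)*(1/(2*G)) = 1)
(-32843 - 11019)/(k(-78) + 12297) = (-32843 - 11019)/(1 + 12297) = -43862/12298 = -43862*1/12298 = -1687/473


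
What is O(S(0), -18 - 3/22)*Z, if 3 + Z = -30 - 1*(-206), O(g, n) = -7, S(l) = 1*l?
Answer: -1211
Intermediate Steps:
S(l) = l
Z = 173 (Z = -3 + (-30 - 1*(-206)) = -3 + (-30 + 206) = -3 + 176 = 173)
O(S(0), -18 - 3/22)*Z = -7*173 = -1211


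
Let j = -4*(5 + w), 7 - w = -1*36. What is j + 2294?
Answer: 2102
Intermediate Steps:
w = 43 (w = 7 - (-1)*36 = 7 - 1*(-36) = 7 + 36 = 43)
j = -192 (j = -4*(5 + 43) = -4*48 = -192)
j + 2294 = -192 + 2294 = 2102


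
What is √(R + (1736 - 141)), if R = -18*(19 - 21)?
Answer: √1631 ≈ 40.386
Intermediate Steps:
R = 36 (R = -18*(-2) = 36)
√(R + (1736 - 141)) = √(36 + (1736 - 141)) = √(36 + 1595) = √1631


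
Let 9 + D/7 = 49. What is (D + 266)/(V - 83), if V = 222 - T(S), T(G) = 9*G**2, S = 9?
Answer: -273/295 ≈ -0.92542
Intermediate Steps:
D = 280 (D = -63 + 7*49 = -63 + 343 = 280)
V = -507 (V = 222 - 9*9**2 = 222 - 9*81 = 222 - 1*729 = 222 - 729 = -507)
(D + 266)/(V - 83) = (280 + 266)/(-507 - 83) = 546/(-590) = 546*(-1/590) = -273/295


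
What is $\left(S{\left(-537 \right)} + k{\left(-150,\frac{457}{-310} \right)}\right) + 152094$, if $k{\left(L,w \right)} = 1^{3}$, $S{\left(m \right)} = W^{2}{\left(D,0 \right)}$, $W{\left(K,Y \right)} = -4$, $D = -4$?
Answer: $152111$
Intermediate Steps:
$S{\left(m \right)} = 16$ ($S{\left(m \right)} = \left(-4\right)^{2} = 16$)
$k{\left(L,w \right)} = 1$
$\left(S{\left(-537 \right)} + k{\left(-150,\frac{457}{-310} \right)}\right) + 152094 = \left(16 + 1\right) + 152094 = 17 + 152094 = 152111$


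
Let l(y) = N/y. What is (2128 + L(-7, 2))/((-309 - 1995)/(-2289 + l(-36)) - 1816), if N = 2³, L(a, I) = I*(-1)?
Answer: -21900989/18697156 ≈ -1.1714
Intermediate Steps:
L(a, I) = -I
N = 8
l(y) = 8/y
(2128 + L(-7, 2))/((-309 - 1995)/(-2289 + l(-36)) - 1816) = (2128 - 1*2)/((-309 - 1995)/(-2289 + 8/(-36)) - 1816) = (2128 - 2)/(-2304/(-2289 + 8*(-1/36)) - 1816) = 2126/(-2304/(-2289 - 2/9) - 1816) = 2126/(-2304/(-20603/9) - 1816) = 2126/(-2304*(-9/20603) - 1816) = 2126/(20736/20603 - 1816) = 2126/(-37394312/20603) = 2126*(-20603/37394312) = -21900989/18697156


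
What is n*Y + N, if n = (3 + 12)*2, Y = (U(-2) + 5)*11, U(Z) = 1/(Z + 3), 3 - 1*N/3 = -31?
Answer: 2082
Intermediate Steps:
N = 102 (N = 9 - 3*(-31) = 9 + 93 = 102)
U(Z) = 1/(3 + Z)
Y = 66 (Y = (1/(3 - 2) + 5)*11 = (1/1 + 5)*11 = (1 + 5)*11 = 6*11 = 66)
n = 30 (n = 15*2 = 30)
n*Y + N = 30*66 + 102 = 1980 + 102 = 2082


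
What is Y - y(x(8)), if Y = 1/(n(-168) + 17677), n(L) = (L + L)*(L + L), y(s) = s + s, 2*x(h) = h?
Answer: -1044583/130573 ≈ -8.0000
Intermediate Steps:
x(h) = h/2
y(s) = 2*s
n(L) = 4*L² (n(L) = (2*L)*(2*L) = 4*L²)
Y = 1/130573 (Y = 1/(4*(-168)² + 17677) = 1/(4*28224 + 17677) = 1/(112896 + 17677) = 1/130573 ≈ 7.6586e-6)
Y - y(x(8)) = 1/130573 - 2*(½)*8 = 1/130573 - 2*4 = 1/130573 - 1*8 = 1/130573 - 8 = -1044583/130573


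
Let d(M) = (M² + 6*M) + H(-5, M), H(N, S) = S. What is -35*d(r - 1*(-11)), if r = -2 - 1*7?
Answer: -630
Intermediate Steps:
r = -9 (r = -2 - 7 = -9)
d(M) = M² + 7*M (d(M) = (M² + 6*M) + M = M² + 7*M)
-35*d(r - 1*(-11)) = -35*(-9 - 1*(-11))*(7 + (-9 - 1*(-11))) = -35*(-9 + 11)*(7 + (-9 + 11)) = -70*(7 + 2) = -70*9 = -35*18 = -630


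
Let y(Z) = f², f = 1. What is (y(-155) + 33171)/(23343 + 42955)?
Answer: 16586/33149 ≈ 0.50035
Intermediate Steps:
y(Z) = 1 (y(Z) = 1² = 1)
(y(-155) + 33171)/(23343 + 42955) = (1 + 33171)/(23343 + 42955) = 33172/66298 = 33172*(1/66298) = 16586/33149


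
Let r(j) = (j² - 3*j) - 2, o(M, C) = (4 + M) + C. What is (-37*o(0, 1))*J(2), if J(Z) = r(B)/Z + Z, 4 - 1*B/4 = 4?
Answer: -185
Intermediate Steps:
o(M, C) = 4 + C + M
B = 0 (B = 16 - 4*4 = 16 - 16 = 0)
r(j) = -2 + j² - 3*j
J(Z) = Z - 2/Z (J(Z) = (-2 + 0² - 3*0)/Z + Z = (-2 + 0 + 0)/Z + Z = -2/Z + Z = Z - 2/Z)
(-37*o(0, 1))*J(2) = (-37*(4 + 1 + 0))*(2 - 2/2) = (-37*5)*(2 - 2*½) = -185*(2 - 1) = -185*1 = -185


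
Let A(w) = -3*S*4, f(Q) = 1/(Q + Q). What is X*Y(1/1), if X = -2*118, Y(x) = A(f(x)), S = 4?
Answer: 11328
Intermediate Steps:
f(Q) = 1/(2*Q)
A(w) = -48 (A(w) = -3*4*4 = -12*4 = -48)
Y(x) = -48
X = -236
X*Y(1/1) = -236*(-48) = 11328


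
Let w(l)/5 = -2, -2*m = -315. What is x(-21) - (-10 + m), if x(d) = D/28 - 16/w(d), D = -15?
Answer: -20501/140 ≈ -146.44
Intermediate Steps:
m = 315/2 (m = -1/2*(-315) = 315/2 ≈ 157.50)
w(l) = -10 (w(l) = 5*(-2) = -10)
x(d) = 149/140 (x(d) = -15/28 - 16/(-10) = -15*1/28 - 16*(-1/10) = -15/28 + 8/5 = 149/140)
x(-21) - (-10 + m) = 149/140 - (-10 + 315/2) = 149/140 - 1*295/2 = 149/140 - 295/2 = -20501/140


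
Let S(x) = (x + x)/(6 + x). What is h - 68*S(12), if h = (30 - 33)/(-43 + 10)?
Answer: -2989/33 ≈ -90.576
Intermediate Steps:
S(x) = 2*x/(6 + x) (S(x) = (2*x)/(6 + x) = 2*x/(6 + x))
h = 1/11 (h = -3/(-33) = -3*(-1/33) = 1/11 ≈ 0.090909)
h - 68*S(12) = 1/11 - 136*12/(6 + 12) = 1/11 - 136*12/18 = 1/11 - 68*4/3 = 1/11 - 272/3 = -2989/33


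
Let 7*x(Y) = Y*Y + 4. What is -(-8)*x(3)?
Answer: 104/7 ≈ 14.857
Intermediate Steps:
x(Y) = 4/7 + Y**2/7 (x(Y) = (Y*Y + 4)/7 = (Y**2 + 4)/7 = (4 + Y**2)/7 = 4/7 + Y**2/7)
-(-8)*x(3) = -(-8)*(4/7 + (1/7)*3**2) = -(-8)*(4/7 + (1/7)*9) = -(-8)*(4/7 + 9/7) = -(-8)*13/7 = -8*(-13/7) = 104/7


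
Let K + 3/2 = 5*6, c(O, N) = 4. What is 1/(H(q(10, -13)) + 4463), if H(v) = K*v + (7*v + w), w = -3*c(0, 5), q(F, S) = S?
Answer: 2/7979 ≈ 0.00025066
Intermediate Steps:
K = 57/2 (K = -3/2 + 5*6 = -3/2 + 30 = 57/2 ≈ 28.500)
w = -12 (w = -3*4 = -12)
H(v) = -12 + 71*v/2 (H(v) = 57*v/2 + (7*v - 12) = 57*v/2 + (-12 + 7*v) = -12 + 71*v/2)
1/(H(q(10, -13)) + 4463) = 1/((-12 + (71/2)*(-13)) + 4463) = 1/((-12 - 923/2) + 4463) = 1/(-947/2 + 4463) = 1/(7979/2) = 2/7979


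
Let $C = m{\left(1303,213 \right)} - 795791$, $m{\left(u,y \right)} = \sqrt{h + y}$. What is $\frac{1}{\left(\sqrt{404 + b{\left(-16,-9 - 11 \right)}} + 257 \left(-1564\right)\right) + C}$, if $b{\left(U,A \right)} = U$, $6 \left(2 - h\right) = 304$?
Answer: $\frac{3}{-3593217 + \sqrt{1479} + 6 \sqrt{97}} \approx -8.3493 \cdot 10^{-7}$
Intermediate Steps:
$h = - \frac{146}{3}$ ($h = 2 - \frac{152}{3} = - \frac{146}{3} \approx -48.667$)
$m{\left(u,y \right)} = \sqrt{- \frac{146}{3} + y}$
$C = -795791 + \frac{\sqrt{1479}}{3}$ ($C = \frac{\sqrt{-438 + 9 \cdot 213}}{3} - 795791 = \frac{\sqrt{-438 + 1917}}{3} - 795791 = \frac{\sqrt{1479}}{3} - 795791 = -795791 + \frac{\sqrt{1479}}{3} \approx -7.9578 \cdot 10^{5}$)
$\frac{1}{\left(\sqrt{404 + b{\left(-16,-9 - 11 \right)}} + 257 \left(-1564\right)\right) + C} = \frac{1}{\left(\sqrt{404 - 16} + 257 \left(-1564\right)\right) - \left(795791 - \frac{\sqrt{1479}}{3}\right)} = \frac{1}{\left(\sqrt{388} - 401948\right) - \left(795791 - \frac{\sqrt{1479}}{3}\right)} = \frac{1}{\left(2 \sqrt{97} - 401948\right) - \left(795791 - \frac{\sqrt{1479}}{3}\right)} = \frac{1}{\left(-401948 + 2 \sqrt{97}\right) - \left(795791 - \frac{\sqrt{1479}}{3}\right)} = \frac{1}{-1197739 + 2 \sqrt{97} + \frac{\sqrt{1479}}{3}}$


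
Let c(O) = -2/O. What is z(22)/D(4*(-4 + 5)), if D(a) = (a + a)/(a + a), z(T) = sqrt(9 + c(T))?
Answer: 7*sqrt(22)/11 ≈ 2.9848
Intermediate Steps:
z(T) = sqrt(9 - 2/T)
D(a) = 1 (D(a) = (2*a)/((2*a)) = (2*a)*(1/(2*a)) = 1)
z(22)/D(4*(-4 + 5)) = sqrt(9 - 2/22)/1 = sqrt(9 - 2*1/22)*1 = sqrt(9 - 1/11)*1 = sqrt(98/11)*1 = (7*sqrt(22)/11)*1 = 7*sqrt(22)/11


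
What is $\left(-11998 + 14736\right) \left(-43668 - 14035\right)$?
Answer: $-157990814$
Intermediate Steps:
$\left(-11998 + 14736\right) \left(-43668 - 14035\right) = 2738 \left(-57703\right) = -157990814$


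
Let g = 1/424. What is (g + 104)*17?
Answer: 749649/424 ≈ 1768.0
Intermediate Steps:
g = 1/424 ≈ 0.0023585
(g + 104)*17 = (1/424 + 104)*17 = (44097/424)*17 = 749649/424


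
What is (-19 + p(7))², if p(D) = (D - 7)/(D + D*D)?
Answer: 361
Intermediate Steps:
p(D) = (-7 + D)/(D + D²)
(-19 + p(7))² = (-19 + (-7 + 7)/(7*(1 + 7)))² = (-19 + (⅐)*0/8)² = (-19 + (⅐)*(⅛)*0)² = (-19 + 0)² = (-19)² = 361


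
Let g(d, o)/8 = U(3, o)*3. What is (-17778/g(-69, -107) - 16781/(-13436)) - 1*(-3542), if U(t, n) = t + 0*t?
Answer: 66434281/20154 ≈ 3296.3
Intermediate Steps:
U(t, n) = t (U(t, n) = t + 0 = t)
g(d, o) = 72 (g(d, o) = 8*(3*3) = 8*9 = 72)
(-17778/g(-69, -107) - 16781/(-13436)) - 1*(-3542) = (-17778/72 - 16781/(-13436)) - 1*(-3542) = (-17778*1/72 - 16781*(-1/13436)) + 3542 = (-2963/12 + 16781/13436) + 3542 = -4951187/20154 + 3542 = 66434281/20154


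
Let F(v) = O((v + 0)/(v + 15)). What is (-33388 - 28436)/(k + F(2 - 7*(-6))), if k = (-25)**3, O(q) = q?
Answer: 1215872/307277 ≈ 3.9569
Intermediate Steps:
F(v) = v/(15 + v) (F(v) = (v + 0)/(v + 15) = v/(15 + v))
k = -15625
(-33388 - 28436)/(k + F(2 - 7*(-6))) = (-33388 - 28436)/(-15625 + (2 - 7*(-6))/(15 + (2 - 7*(-6)))) = -61824/(-15625 + (2 + 42)/(15 + (2 + 42))) = -61824/(-15625 + 44/(15 + 44)) = -61824/(-15625 + 44/59) = -61824/(-921831/59) = -61824*(-59/921831) = 1215872/307277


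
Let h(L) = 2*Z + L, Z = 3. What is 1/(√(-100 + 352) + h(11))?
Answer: 17/37 - 6*√7/37 ≈ 0.030419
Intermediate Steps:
h(L) = 6 + L (h(L) = 2*3 + L = 6 + L)
1/(√(-100 + 352) + h(11)) = 1/(√(-100 + 352) + (6 + 11)) = 1/(√252 + 17) = 1/(6*√7 + 17) = 1/(17 + 6*√7)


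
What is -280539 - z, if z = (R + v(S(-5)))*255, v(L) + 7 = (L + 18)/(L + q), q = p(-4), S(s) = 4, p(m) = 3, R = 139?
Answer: -2205003/7 ≈ -3.1500e+5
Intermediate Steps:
q = 3
v(L) = -7 + (18 + L)/(3 + L) (v(L) = -7 + (L + 18)/(L + 3) = -7 + (18 + L)/(3 + L))
z = 241230/7 (z = (139 + 3*(-1 - 2*4)/(3 + 4))*255 = (139 + 3*(-1 - 8)/7)*255 = (139 + 3*(⅐)*(-9))*255 = (139 - 27/7)*255 = (946/7)*255 = 241230/7 ≈ 34461.)
-280539 - z = -280539 - 1*241230/7 = -280539 - 241230/7 = -2205003/7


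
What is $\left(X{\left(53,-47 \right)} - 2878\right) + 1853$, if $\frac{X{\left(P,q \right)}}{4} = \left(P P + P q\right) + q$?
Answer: $59$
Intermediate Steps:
$X{\left(P,q \right)} = 4 q + 4 P^{2} + 4 P q$ ($X{\left(P,q \right)} = 4 \left(\left(P P + P q\right) + q\right) = 4 \left(\left(P^{2} + P q\right) + q\right) = 4 \left(q + P^{2} + P q\right) = 4 q + 4 P^{2} + 4 P q$)
$\left(X{\left(53,-47 \right)} - 2878\right) + 1853 = \left(\left(4 \left(-47\right) + 4 \cdot 53^{2} + 4 \cdot 53 \left(-47\right)\right) - 2878\right) + 1853 = \left(\left(-188 + 4 \cdot 2809 - 9964\right) - 2878\right) + 1853 = \left(\left(-188 + 11236 - 9964\right) - 2878\right) + 1853 = \left(1084 - 2878\right) + 1853 = -1794 + 1853 = 59$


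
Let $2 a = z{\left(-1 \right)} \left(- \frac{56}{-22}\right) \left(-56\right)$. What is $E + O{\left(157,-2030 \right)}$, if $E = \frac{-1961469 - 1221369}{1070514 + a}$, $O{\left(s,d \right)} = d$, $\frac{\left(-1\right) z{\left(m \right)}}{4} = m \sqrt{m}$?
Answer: $- \frac{70476083755644233}{34666509240553} - \frac{27448794912 i}{34666509240553} \approx -2033.0 - 0.0007918 i$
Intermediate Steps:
$z{\left(m \right)} = - 4 m^{\frac{3}{2}}$ ($z{\left(m \right)} = - 4 m \sqrt{m} = - 4 m^{\frac{3}{2}}$)
$a = - \frac{3136 i}{11}$ ($a = \frac{- 4 \left(-1\right)^{\frac{3}{2}} \left(- \frac{56}{-22}\right) \left(-56\right)}{2} = \frac{- 4 \left(- i\right) \left(\left(-56\right) \left(- \frac{1}{22}\right)\right) \left(-56\right)}{2} = \frac{4 i \frac{28}{11} \left(-56\right)}{2} = \frac{\frac{112 i}{11} \left(-56\right)}{2} = \frac{\left(- \frac{6272}{11}\right) i}{2} = - \frac{3136 i}{11} \approx - 285.09 i$)
$E = - \frac{192561699 \left(1070514 + \frac{3136 i}{11}\right)}{69333018481106}$ ($E = \frac{-1961469 - 1221369}{1070514 - \frac{3136 i}{11}} = - 3182838 \frac{121 \left(1070514 + \frac{3136 i}{11}\right)}{138666036962212} = - \frac{192561699 \left(1070514 + \frac{3136 i}{11}\right)}{69333018481106} \approx -2.9732 - 0.0007918 i$)
$E + O{\left(157,-2030 \right)} = \left(- \frac{103069997321643}{34666509240553} - \frac{27448794912 i}{34666509240553}\right) - 2030 = - \frac{70476083755644233}{34666509240553} - \frac{27448794912 i}{34666509240553}$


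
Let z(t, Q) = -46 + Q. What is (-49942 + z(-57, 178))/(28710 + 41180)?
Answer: -4981/6989 ≈ -0.71269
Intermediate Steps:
(-49942 + z(-57, 178))/(28710 + 41180) = (-49942 + (-46 + 178))/(28710 + 41180) = (-49942 + 132)/69890 = -49810*1/69890 = -4981/6989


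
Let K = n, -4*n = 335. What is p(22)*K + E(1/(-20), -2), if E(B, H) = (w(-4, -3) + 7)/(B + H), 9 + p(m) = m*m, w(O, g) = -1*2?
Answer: -6524525/164 ≈ -39784.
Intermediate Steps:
w(O, g) = -2
p(m) = -9 + m² (p(m) = -9 + m*m = -9 + m²)
E(B, H) = 5/(B + H) (E(B, H) = (-2 + 7)/(B + H) = 5/(B + H))
n = -335/4 (n = -¼*335 = -335/4 ≈ -83.750)
K = -335/4 ≈ -83.750
p(22)*K + E(1/(-20), -2) = (-9 + 22²)*(-335/4) + 5/(1/(-20) - 2) = (-9 + 484)*(-335/4) + 5/(-1/20 - 2) = 475*(-335/4) + 5/(-41/20) = -159125/4 + 5*(-20/41) = -159125/4 - 100/41 = -6524525/164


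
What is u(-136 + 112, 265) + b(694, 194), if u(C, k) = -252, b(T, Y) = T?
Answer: 442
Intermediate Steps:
u(-136 + 112, 265) + b(694, 194) = -252 + 694 = 442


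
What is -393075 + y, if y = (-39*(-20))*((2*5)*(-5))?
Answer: -432075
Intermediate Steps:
y = -39000 (y = 780*(10*(-5)) = 780*(-50) = -39000)
-393075 + y = -393075 - 39000 = -432075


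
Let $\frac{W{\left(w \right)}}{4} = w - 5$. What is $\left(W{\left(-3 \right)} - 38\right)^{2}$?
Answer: $4900$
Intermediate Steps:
$W{\left(w \right)} = -20 + 4 w$ ($W{\left(w \right)} = 4 \left(w - 5\right) = 4 \left(-5 + w\right) = -20 + 4 w$)
$\left(W{\left(-3 \right)} - 38\right)^{2} = \left(\left(-20 + 4 \left(-3\right)\right) - 38\right)^{2} = \left(\left(-20 - 12\right) - 38\right)^{2} = \left(-32 - 38\right)^{2} = \left(-70\right)^{2} = 4900$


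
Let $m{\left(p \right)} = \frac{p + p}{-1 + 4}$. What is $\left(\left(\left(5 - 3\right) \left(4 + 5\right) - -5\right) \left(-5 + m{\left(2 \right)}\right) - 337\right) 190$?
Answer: $- \frac{240160}{3} \approx -80053.0$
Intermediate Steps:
$m{\left(p \right)} = \frac{2 p}{3}$
$\left(\left(\left(5 - 3\right) \left(4 + 5\right) - -5\right) \left(-5 + m{\left(2 \right)}\right) - 337\right) 190 = \left(\left(\left(5 - 3\right) \left(4 + 5\right) - -5\right) \left(-5 + \frac{2}{3} \cdot 2\right) - 337\right) 190 = \left(\left(2 \cdot 9 + 5\right) \left(-5 + \frac{4}{3}\right) - 337\right) 190 = \left(\left(18 + 5\right) \left(- \frac{11}{3}\right) - 337\right) 190 = \left(23 \left(- \frac{11}{3}\right) - 337\right) 190 = \left(- \frac{253}{3} - 337\right) 190 = \left(- \frac{1264}{3}\right) 190 = - \frac{240160}{3}$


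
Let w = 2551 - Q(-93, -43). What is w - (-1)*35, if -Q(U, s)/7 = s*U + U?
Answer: 29928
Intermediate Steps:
Q(U, s) = -7*U - 7*U*s (Q(U, s) = -7*(s*U + U) = -7*(U*s + U) = -7*(U + U*s) = -7*U - 7*U*s)
w = 29893 (w = 2551 - (-7)*(-93)*(1 - 43) = 2551 - (-7)*(-93)*(-42) = 2551 - 1*(-27342) = 2551 + 27342 = 29893)
w - (-1)*35 = 29893 - (-1)*35 = 29893 - 1*(-35) = 29893 + 35 = 29928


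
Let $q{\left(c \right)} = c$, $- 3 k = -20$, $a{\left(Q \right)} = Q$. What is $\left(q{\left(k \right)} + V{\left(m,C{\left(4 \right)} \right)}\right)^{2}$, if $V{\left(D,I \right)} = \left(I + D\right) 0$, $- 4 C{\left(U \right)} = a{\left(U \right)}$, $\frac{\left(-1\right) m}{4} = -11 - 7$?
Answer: $\frac{400}{9} \approx 44.444$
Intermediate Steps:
$m = 72$ ($m = - 4 \left(-11 - 7\right) = \left(-4\right) \left(-18\right) = 72$)
$C{\left(U \right)} = - \frac{U}{4}$
$V{\left(D,I \right)} = 0$ ($V{\left(D,I \right)} = \left(D + I\right) 0 = 0$)
$k = \frac{20}{3}$ ($k = \left(- \frac{1}{3}\right) \left(-20\right) = \frac{20}{3} \approx 6.6667$)
$\left(q{\left(k \right)} + V{\left(m,C{\left(4 \right)} \right)}\right)^{2} = \left(\frac{20}{3} + 0\right)^{2} = \left(\frac{20}{3}\right)^{2} = \frac{400}{9}$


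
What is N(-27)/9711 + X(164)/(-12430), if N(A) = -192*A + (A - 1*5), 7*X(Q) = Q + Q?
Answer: 222545156/422477055 ≈ 0.52676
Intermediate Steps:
X(Q) = 2*Q/7 (X(Q) = (Q + Q)/7 = (2*Q)/7 = 2*Q/7)
N(A) = -5 - 191*A (N(A) = -192*A + (A - 5) = -192*A + (-5 + A) = -5 - 191*A)
N(-27)/9711 + X(164)/(-12430) = (-5 - 191*(-27))/9711 + ((2/7)*164)/(-12430) = (-5 + 5157)*(1/9711) + (328/7)*(-1/12430) = 5152*(1/9711) - 164/43505 = 5152/9711 - 164/43505 = 222545156/422477055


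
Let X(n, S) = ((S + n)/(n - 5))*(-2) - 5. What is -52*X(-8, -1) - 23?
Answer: 309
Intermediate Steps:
X(n, S) = -5 - 2*(S + n)/(-5 + n) (X(n, S) = ((S + n)/(-5 + n))*(-2) - 5 = -2*(S + n)/(-5 + n) - 5 = -5 - 2*(S + n)/(-5 + n))
-52*X(-8, -1) - 23 = -52*(25 - 7*(-8) - 2*(-1))/(-5 - 8) - 23 = -52*(25 + 56 + 2)/(-13) - 23 = -(-4)*83 - 23 = -52*(-83/13) - 23 = 332 - 23 = 309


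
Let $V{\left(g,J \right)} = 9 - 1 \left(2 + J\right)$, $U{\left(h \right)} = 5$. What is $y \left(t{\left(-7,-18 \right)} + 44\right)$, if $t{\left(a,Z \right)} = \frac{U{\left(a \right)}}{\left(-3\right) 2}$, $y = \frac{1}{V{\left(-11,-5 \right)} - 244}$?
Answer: $- \frac{259}{1392} \approx -0.18606$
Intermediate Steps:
$V{\left(g,J \right)} = 7 - J$ ($V{\left(g,J \right)} = 9 - \left(2 + J\right) = 7 - J$)
$y = - \frac{1}{232}$ ($y = \frac{1}{\left(7 - -5\right) - 244} = \frac{1}{\left(7 + 5\right) - 244} = \frac{1}{12 - 244} = \frac{1}{-232} = - \frac{1}{232} \approx -0.0043103$)
$t{\left(a,Z \right)} = - \frac{5}{6}$ ($t{\left(a,Z \right)} = \frac{5}{\left(-3\right) 2} = \frac{5}{-6} = 5 \left(- \frac{1}{6}\right) = - \frac{5}{6}$)
$y \left(t{\left(-7,-18 \right)} + 44\right) = - \frac{- \frac{5}{6} + 44}{232} = \left(- \frac{1}{232}\right) \frac{259}{6} = - \frac{259}{1392}$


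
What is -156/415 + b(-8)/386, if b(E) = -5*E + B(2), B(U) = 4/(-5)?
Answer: -21974/80095 ≈ -0.27435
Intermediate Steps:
B(U) = -⅘ (B(U) = 4*(-⅕) = -⅘)
b(E) = -⅘ - 5*E (b(E) = -5*E - ⅘ = -⅘ - 5*E)
-156/415 + b(-8)/386 = -156/415 + (-⅘ - 5*(-8))/386 = -156*1/415 + (-⅘ + 40)*(1/386) = -156/415 + (196/5)*(1/386) = -156/415 + 98/965 = -21974/80095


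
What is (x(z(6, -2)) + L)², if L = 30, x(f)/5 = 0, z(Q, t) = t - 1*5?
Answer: 900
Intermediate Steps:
z(Q, t) = -5 + t (z(Q, t) = t - 5 = -5 + t)
x(f) = 0 (x(f) = 5*0 = 0)
(x(z(6, -2)) + L)² = (0 + 30)² = 30² = 900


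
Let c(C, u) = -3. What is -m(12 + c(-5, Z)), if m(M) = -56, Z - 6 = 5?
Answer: 56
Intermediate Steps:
Z = 11 (Z = 6 + 5 = 11)
-m(12 + c(-5, Z)) = -1*(-56) = 56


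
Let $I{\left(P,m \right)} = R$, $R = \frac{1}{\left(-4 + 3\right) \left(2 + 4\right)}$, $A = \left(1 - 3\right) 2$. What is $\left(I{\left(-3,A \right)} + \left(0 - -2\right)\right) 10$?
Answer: $\frac{55}{3} \approx 18.333$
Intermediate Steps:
$A = -4$ ($A = \left(-2\right) 2 = -4$)
$R = - \frac{1}{6}$ ($R = \frac{1}{\left(-1\right) 6} = \left(-1\right) \frac{1}{6} = - \frac{1}{6} \approx -0.16667$)
$I{\left(P,m \right)} = - \frac{1}{6}$
$\left(I{\left(-3,A \right)} + \left(0 - -2\right)\right) 10 = \left(- \frac{1}{6} + \left(0 - -2\right)\right) 10 = \left(- \frac{1}{6} + \left(0 + 2\right)\right) 10 = \left(- \frac{1}{6} + 2\right) 10 = \frac{11}{6} \cdot 10 = \frac{55}{3}$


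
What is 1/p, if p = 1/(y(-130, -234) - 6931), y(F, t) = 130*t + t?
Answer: -37585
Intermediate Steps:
y(F, t) = 131*t
p = -1/37585 (p = 1/(131*(-234) - 6931) = 1/(-30654 - 6931) = 1/(-37585) = -1/37585 ≈ -2.6606e-5)
1/p = 1/(-1/37585) = -37585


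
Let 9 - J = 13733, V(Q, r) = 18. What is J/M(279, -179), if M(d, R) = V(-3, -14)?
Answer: -6862/9 ≈ -762.44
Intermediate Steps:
M(d, R) = 18
J = -13724 (J = 9 - 1*13733 = 9 - 13733 = -13724)
J/M(279, -179) = -13724/18 = -13724*1/18 = -6862/9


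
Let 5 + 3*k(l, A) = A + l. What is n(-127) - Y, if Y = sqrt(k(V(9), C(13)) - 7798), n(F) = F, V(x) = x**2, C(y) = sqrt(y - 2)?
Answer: -127 - I*sqrt(69954 - 3*sqrt(11))/3 ≈ -127.0 - 88.156*I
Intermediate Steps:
C(y) = sqrt(-2 + y)
k(l, A) = -5/3 + A/3 + l/3 (k(l, A) = -5/3 + (A + l)/3 = -5/3 + (A/3 + l/3) = -5/3 + A/3 + l/3)
Y = sqrt(-23318/3 + sqrt(11)/3) (Y = sqrt((-5/3 + sqrt(-2 + 13)/3 + (1/3)*9**2) - 7798) = sqrt((-5/3 + sqrt(11)/3 + (1/3)*81) - 7798) = sqrt((-5/3 + sqrt(11)/3 + 27) - 7798) = sqrt((76/3 + sqrt(11)/3) - 7798) = sqrt(-23318/3 + sqrt(11)/3) ≈ 88.156*I)
n(-127) - Y = -127 - sqrt(-69954 + 3*sqrt(11))/3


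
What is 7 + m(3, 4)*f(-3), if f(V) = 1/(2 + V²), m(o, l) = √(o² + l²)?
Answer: 82/11 ≈ 7.4545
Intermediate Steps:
m(o, l) = √(l² + o²)
7 + m(3, 4)*f(-3) = 7 + √(4² + 3²)/(2 + (-3)²) = 7 + √(16 + 9)/(2 + 9) = 7 + √25/11 = 7 + 5*(1/11) = 7 + 5/11 = 82/11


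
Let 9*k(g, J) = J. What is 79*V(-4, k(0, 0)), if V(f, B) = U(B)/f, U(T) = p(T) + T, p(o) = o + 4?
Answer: -79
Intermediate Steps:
p(o) = 4 + o
U(T) = 4 + 2*T (U(T) = (4 + T) + T = 4 + 2*T)
k(g, J) = J/9
V(f, B) = (4 + 2*B)/f
79*V(-4, k(0, 0)) = 79*(2*(2 + (⅑)*0)/(-4)) = 79*(2*(-¼)*(2 + 0)) = 79*(2*(-¼)*2) = 79*(-1) = -79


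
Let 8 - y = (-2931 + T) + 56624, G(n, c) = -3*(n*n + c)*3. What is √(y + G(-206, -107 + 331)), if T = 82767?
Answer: 2*I*√130098 ≈ 721.38*I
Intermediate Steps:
G(n, c) = -9*c - 9*n² (G(n, c) = -3*(n² + c)*3 = -3*(c + n²)*3 = (-3*c - 3*n²)*3 = -9*c - 9*n²)
y = -136452 (y = 8 - ((-2931 + 82767) + 56624) = 8 - (79836 + 56624) = 8 - 1*136460 = 8 - 136460 = -136452)
√(y + G(-206, -107 + 331)) = √(-136452 + (-9*(-107 + 331) - 9*(-206)²)) = √(-136452 + (-9*224 - 9*42436)) = √(-136452 + (-2016 - 381924)) = √(-136452 - 383940) = √(-520392) = 2*I*√130098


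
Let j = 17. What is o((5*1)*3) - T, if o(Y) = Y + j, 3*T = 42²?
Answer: -556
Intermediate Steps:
T = 588 (T = (⅓)*42² = (⅓)*1764 = 588)
o(Y) = 17 + Y (o(Y) = Y + 17 = 17 + Y)
o((5*1)*3) - T = (17 + (5*1)*3) - 1*588 = (17 + 5*3) - 588 = (17 + 15) - 588 = 32 - 588 = -556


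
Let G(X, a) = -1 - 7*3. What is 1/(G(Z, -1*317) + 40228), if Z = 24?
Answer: 1/40206 ≈ 2.4872e-5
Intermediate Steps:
G(X, a) = -22 (G(X, a) = -1 - 21 = -22)
1/(G(Z, -1*317) + 40228) = 1/(-22 + 40228) = 1/40206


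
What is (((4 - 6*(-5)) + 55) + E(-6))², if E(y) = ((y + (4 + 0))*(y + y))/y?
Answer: 7225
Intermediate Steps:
E(y) = 8 + 2*y (E(y) = ((y + 4)*(2*y))/y = ((4 + y)*(2*y))/y = (2*y*(4 + y))/y = 8 + 2*y)
(((4 - 6*(-5)) + 55) + E(-6))² = (((4 - 6*(-5)) + 55) + (8 + 2*(-6)))² = (((4 + 30) + 55) + (8 - 12))² = ((34 + 55) - 4)² = (89 - 4)² = 85² = 7225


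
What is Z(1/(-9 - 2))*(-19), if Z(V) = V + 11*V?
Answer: 228/11 ≈ 20.727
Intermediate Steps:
Z(V) = 12*V
Z(1/(-9 - 2))*(-19) = (12/(-9 - 2))*(-19) = (12/(-11))*(-19) = (12*(-1/11))*(-19) = -12/11*(-19) = 228/11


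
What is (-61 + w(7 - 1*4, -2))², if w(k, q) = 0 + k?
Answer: 3364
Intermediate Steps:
w(k, q) = k
(-61 + w(7 - 1*4, -2))² = (-61 + (7 - 1*4))² = (-61 + (7 - 4))² = (-61 + 3)² = (-58)² = 3364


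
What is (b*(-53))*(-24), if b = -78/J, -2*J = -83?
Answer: -198432/83 ≈ -2390.7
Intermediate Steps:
J = 83/2 (J = -½*(-83) = 83/2 ≈ 41.500)
b = -156/83 (b = -78/83/2 = -78*2/83 = -156/83 ≈ -1.8795)
(b*(-53))*(-24) = -156/83*(-53)*(-24) = (8268/83)*(-24) = -198432/83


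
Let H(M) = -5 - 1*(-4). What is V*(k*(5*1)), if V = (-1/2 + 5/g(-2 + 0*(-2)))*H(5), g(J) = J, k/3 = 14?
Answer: 630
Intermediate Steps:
k = 42 (k = 3*14 = 42)
H(M) = -1 (H(M) = -5 + 4 = -1)
V = 3 (V = (-1/2 + 5/(-2 + 0*(-2)))*(-1) = (-1*1/2 + 5/(-2 + 0))*(-1) = (-1/2 + 5/(-2))*(-1) = (-1/2 + 5*(-1/2))*(-1) = (-1/2 - 5/2)*(-1) = -3*(-1) = 3)
V*(k*(5*1)) = 3*(42*(5*1)) = 3*(42*5) = 3*210 = 630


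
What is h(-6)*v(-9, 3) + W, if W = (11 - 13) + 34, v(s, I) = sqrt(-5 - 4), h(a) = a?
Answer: 32 - 18*I ≈ 32.0 - 18.0*I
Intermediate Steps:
v(s, I) = 3*I (v(s, I) = sqrt(-9) = 3*I)
W = 32 (W = -2 + 34 = 32)
h(-6)*v(-9, 3) + W = -18*I + 32 = 32 - 18*I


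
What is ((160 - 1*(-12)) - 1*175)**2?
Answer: 9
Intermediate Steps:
((160 - 1*(-12)) - 1*175)**2 = ((160 + 12) - 175)**2 = (172 - 175)**2 = (-3)**2 = 9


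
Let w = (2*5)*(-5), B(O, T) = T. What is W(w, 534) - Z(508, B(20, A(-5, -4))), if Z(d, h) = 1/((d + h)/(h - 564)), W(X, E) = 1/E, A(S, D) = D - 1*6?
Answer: 51169/44322 ≈ 1.1545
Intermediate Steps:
A(S, D) = -6 + D (A(S, D) = D - 6 = -6 + D)
w = -50 (w = 10*(-5) = -50)
Z(d, h) = (-564 + h)/(d + h) (Z(d, h) = 1/((d + h)/(-564 + h)) = (-564 + h)/(d + h))
W(w, 534) - Z(508, B(20, A(-5, -4))) = 1/534 - (-564 + (-6 - 4))/(508 + (-6 - 4)) = 1/534 - (-564 - 10)/(508 - 10) = 1/534 - (-574)/498 = 1/534 - 1*(-287/249) = 1/534 + 287/249 = 51169/44322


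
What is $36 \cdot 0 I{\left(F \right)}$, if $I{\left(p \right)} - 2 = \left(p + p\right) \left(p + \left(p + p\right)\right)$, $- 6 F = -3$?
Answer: $0$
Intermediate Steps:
$F = \frac{1}{2}$ ($F = \left(- \frac{1}{6}\right) \left(-3\right) = \frac{1}{2} \approx 0.5$)
$I{\left(p \right)} = 2 + 6 p^{2}$ ($I{\left(p \right)} = 2 + \left(p + p\right) \left(p + \left(p + p\right)\right) = 2 + 2 p \left(p + 2 p\right) = 2 + 2 p 3 p = 2 + 6 p^{2}$)
$36 \cdot 0 I{\left(F \right)} = 36 \cdot 0 \left(2 + \frac{6}{4}\right) = 0 \left(2 + 6 \cdot \frac{1}{4}\right) = 0 \left(2 + \frac{3}{2}\right) = 0 \cdot \frac{7}{2} = 0$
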